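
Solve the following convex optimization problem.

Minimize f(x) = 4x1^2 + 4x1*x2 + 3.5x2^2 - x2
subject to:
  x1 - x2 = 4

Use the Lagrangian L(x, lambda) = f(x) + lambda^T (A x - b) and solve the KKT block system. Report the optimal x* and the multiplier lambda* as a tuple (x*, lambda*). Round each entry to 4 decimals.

Form the Lagrangian:
  L(x, lambda) = (1/2) x^T Q x + c^T x + lambda^T (A x - b)
Stationarity (grad_x L = 0): Q x + c + A^T lambda = 0.
Primal feasibility: A x = b.

This gives the KKT block system:
  [ Q   A^T ] [ x     ]   [-c ]
  [ A    0  ] [ lambda ] = [ b ]

Solving the linear system:
  x*      = (1.9565, -2.0435)
  lambda* = (-7.4783)
  f(x*)   = 15.9783

x* = (1.9565, -2.0435), lambda* = (-7.4783)


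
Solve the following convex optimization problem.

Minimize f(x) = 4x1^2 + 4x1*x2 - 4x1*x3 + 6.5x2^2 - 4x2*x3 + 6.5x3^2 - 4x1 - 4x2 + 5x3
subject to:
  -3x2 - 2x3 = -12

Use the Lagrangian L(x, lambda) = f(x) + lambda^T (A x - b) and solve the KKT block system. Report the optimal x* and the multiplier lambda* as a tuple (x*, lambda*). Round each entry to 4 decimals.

Form the Lagrangian:
  L(x, lambda) = (1/2) x^T Q x + c^T x + lambda^T (A x - b)
Stationarity (grad_x L = 0): Q x + c + A^T lambda = 0.
Primal feasibility: A x = b.

This gives the KKT block system:
  [ Q   A^T ] [ x     ]   [-c ]
  [ A    0  ] [ lambda ] = [ b ]

Solving the linear system:
  x*      = (-0.018, 2.8144, 1.7784)
  lambda* = (8.4671)
  f(x*)   = 49.6557

x* = (-0.018, 2.8144, 1.7784), lambda* = (8.4671)


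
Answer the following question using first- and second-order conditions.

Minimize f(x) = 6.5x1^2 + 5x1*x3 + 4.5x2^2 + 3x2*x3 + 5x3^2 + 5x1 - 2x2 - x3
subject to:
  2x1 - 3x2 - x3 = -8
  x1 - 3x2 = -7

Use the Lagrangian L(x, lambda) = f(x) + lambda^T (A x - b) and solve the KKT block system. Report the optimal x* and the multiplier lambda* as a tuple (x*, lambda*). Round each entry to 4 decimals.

Form the Lagrangian:
  L(x, lambda) = (1/2) x^T Q x + c^T x + lambda^T (A x - b)
Stationarity (grad_x L = 0): Q x + c + A^T lambda = 0.
Primal feasibility: A x = b.

This gives the KKT block system:
  [ Q   A^T ] [ x     ]   [-c ]
  [ A    0  ] [ lambda ] = [ b ]

Solving the linear system:
  x*      = (-0.9259, 2.0247, 0.0741)
  lambda* = (1.1852, 4.2963)
  f(x*)   = 15.4012

x* = (-0.9259, 2.0247, 0.0741), lambda* = (1.1852, 4.2963)


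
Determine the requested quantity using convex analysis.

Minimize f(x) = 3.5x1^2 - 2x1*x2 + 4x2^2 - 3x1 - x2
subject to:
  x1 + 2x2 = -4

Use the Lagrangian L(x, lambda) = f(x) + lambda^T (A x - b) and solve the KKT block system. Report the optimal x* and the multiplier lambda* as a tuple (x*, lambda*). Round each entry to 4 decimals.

Form the Lagrangian:
  L(x, lambda) = (1/2) x^T Q x + c^T x + lambda^T (A x - b)
Stationarity (grad_x L = 0): Q x + c + A^T lambda = 0.
Primal feasibility: A x = b.

This gives the KKT block system:
  [ Q   A^T ] [ x     ]   [-c ]
  [ A    0  ] [ lambda ] = [ b ]

Solving the linear system:
  x*      = (-0.8636, -1.5682)
  lambda* = (5.9091)
  f(x*)   = 13.8977

x* = (-0.8636, -1.5682), lambda* = (5.9091)


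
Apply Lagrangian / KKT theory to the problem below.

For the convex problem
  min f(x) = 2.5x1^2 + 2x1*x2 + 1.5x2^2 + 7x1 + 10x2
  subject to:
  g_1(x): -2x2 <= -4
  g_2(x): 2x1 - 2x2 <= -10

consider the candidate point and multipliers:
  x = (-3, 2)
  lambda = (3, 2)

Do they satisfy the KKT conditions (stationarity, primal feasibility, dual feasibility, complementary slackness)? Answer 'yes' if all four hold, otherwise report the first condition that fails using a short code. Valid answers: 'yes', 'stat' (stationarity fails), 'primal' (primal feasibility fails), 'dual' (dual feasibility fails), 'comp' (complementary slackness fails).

Gradient of f: grad f(x) = Q x + c = (-4, 10)
Constraint values g_i(x) = a_i^T x - b_i:
  g_1((-3, 2)) = 0
  g_2((-3, 2)) = 0
Stationarity residual: grad f(x) + sum_i lambda_i a_i = (0, 0)
  -> stationarity OK
Primal feasibility (all g_i <= 0): OK
Dual feasibility (all lambda_i >= 0): OK
Complementary slackness (lambda_i * g_i(x) = 0 for all i): OK

Verdict: yes, KKT holds.

yes


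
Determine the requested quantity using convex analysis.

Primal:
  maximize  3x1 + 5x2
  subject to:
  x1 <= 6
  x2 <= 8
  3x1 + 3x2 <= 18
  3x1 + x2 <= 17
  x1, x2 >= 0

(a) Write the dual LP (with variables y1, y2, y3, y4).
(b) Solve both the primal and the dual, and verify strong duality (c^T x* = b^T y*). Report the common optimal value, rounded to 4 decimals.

The standard primal-dual pair for 'max c^T x s.t. A x <= b, x >= 0' is:
  Dual:  min b^T y  s.t.  A^T y >= c,  y >= 0.

So the dual LP is:
  minimize  6y1 + 8y2 + 18y3 + 17y4
  subject to:
    y1 + 3y3 + 3y4 >= 3
    y2 + 3y3 + y4 >= 5
    y1, y2, y3, y4 >= 0

Solving the primal: x* = (0, 6).
  primal value c^T x* = 30.
Solving the dual: y* = (0, 0, 1.6667, 0).
  dual value b^T y* = 30.
Strong duality: c^T x* = b^T y*. Confirmed.

30


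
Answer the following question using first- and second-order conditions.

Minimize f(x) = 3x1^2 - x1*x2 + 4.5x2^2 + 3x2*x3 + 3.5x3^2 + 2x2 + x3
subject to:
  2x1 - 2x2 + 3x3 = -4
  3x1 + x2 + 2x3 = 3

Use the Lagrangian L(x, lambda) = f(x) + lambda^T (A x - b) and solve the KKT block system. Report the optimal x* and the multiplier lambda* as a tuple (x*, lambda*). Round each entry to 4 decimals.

Form the Lagrangian:
  L(x, lambda) = (1/2) x^T Q x + c^T x + lambda^T (A x - b)
Stationarity (grad_x L = 0): Q x + c + A^T lambda = 0.
Primal feasibility: A x = b.

This gives the KKT block system:
  [ Q   A^T ] [ x     ]   [-c ]
  [ A    0  ] [ lambda ] = [ b ]

Solving the linear system:
  x*      = (1.2216, 1.556, -1.1104)
  lambda* = (3.5724, -4.3062)
  f(x*)   = 14.6049

x* = (1.2216, 1.556, -1.1104), lambda* = (3.5724, -4.3062)


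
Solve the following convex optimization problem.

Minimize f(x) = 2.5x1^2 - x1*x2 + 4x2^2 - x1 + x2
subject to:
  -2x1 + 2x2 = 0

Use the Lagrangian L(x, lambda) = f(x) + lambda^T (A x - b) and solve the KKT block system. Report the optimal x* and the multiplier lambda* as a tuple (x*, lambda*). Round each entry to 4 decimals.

Form the Lagrangian:
  L(x, lambda) = (1/2) x^T Q x + c^T x + lambda^T (A x - b)
Stationarity (grad_x L = 0): Q x + c + A^T lambda = 0.
Primal feasibility: A x = b.

This gives the KKT block system:
  [ Q   A^T ] [ x     ]   [-c ]
  [ A    0  ] [ lambda ] = [ b ]

Solving the linear system:
  x*      = (0, 0)
  lambda* = (-0.5)
  f(x*)   = 0

x* = (0, 0), lambda* = (-0.5)


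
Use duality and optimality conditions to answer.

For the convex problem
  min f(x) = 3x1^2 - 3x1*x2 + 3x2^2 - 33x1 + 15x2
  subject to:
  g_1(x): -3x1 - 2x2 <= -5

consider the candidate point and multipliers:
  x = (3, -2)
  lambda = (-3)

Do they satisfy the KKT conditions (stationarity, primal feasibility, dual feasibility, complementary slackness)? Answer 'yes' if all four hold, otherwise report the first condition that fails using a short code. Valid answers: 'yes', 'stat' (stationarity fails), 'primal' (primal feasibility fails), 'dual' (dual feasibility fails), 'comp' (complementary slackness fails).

Gradient of f: grad f(x) = Q x + c = (-9, -6)
Constraint values g_i(x) = a_i^T x - b_i:
  g_1((3, -2)) = 0
Stationarity residual: grad f(x) + sum_i lambda_i a_i = (0, 0)
  -> stationarity OK
Primal feasibility (all g_i <= 0): OK
Dual feasibility (all lambda_i >= 0): FAILS
Complementary slackness (lambda_i * g_i(x) = 0 for all i): OK

Verdict: the first failing condition is dual_feasibility -> dual.

dual


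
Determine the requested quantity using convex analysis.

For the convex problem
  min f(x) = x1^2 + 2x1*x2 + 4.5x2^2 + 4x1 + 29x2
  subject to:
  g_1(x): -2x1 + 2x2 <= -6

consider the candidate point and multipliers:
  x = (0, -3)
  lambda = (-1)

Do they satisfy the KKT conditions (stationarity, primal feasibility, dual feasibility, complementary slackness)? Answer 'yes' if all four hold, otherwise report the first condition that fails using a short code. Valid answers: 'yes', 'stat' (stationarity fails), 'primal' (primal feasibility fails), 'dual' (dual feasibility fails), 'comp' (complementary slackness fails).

Gradient of f: grad f(x) = Q x + c = (-2, 2)
Constraint values g_i(x) = a_i^T x - b_i:
  g_1((0, -3)) = 0
Stationarity residual: grad f(x) + sum_i lambda_i a_i = (0, 0)
  -> stationarity OK
Primal feasibility (all g_i <= 0): OK
Dual feasibility (all lambda_i >= 0): FAILS
Complementary slackness (lambda_i * g_i(x) = 0 for all i): OK

Verdict: the first failing condition is dual_feasibility -> dual.

dual


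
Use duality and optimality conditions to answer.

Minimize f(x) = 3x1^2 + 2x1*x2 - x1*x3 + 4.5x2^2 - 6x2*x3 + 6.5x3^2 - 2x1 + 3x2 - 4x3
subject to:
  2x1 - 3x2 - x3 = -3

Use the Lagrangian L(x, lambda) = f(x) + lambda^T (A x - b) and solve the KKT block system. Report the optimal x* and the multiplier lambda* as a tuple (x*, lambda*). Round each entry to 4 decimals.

Form the Lagrangian:
  L(x, lambda) = (1/2) x^T Q x + c^T x + lambda^T (A x - b)
Stationarity (grad_x L = 0): Q x + c + A^T lambda = 0.
Primal feasibility: A x = b.

This gives the KKT block system:
  [ Q   A^T ] [ x     ]   [-c ]
  [ A    0  ] [ lambda ] = [ b ]

Solving the linear system:
  x*      = (-0.2167, 0.6271, 0.6855)
  lambda* = (1.3657)
  f(x*)   = 1.8349

x* = (-0.2167, 0.6271, 0.6855), lambda* = (1.3657)


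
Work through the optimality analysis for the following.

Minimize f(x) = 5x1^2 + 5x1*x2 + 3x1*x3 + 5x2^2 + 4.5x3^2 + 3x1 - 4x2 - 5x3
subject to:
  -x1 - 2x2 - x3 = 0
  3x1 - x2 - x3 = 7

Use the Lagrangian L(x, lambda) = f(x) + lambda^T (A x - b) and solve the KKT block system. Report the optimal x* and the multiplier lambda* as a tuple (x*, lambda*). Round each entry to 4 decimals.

Form the Lagrangian:
  L(x, lambda) = (1/2) x^T Q x + c^T x + lambda^T (A x - b)
Stationarity (grad_x L = 0): Q x + c + A^T lambda = 0.
Primal feasibility: A x = b.

This gives the KKT block system:
  [ Q   A^T ] [ x     ]   [-c ]
  [ A    0  ] [ lambda ] = [ b ]

Solving the linear system:
  x*      = (1.9331, -0.7325, -0.4682)
  lambda* = (1.7553, -5.1697)
  f(x*)   = 23.6289

x* = (1.9331, -0.7325, -0.4682), lambda* = (1.7553, -5.1697)


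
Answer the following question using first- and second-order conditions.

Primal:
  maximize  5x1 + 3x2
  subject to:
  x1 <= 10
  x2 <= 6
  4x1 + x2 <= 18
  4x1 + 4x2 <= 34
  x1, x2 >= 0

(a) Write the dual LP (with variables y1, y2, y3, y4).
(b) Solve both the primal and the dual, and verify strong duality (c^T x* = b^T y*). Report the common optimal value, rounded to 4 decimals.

The standard primal-dual pair for 'max c^T x s.t. A x <= b, x >= 0' is:
  Dual:  min b^T y  s.t.  A^T y >= c,  y >= 0.

So the dual LP is:
  minimize  10y1 + 6y2 + 18y3 + 34y4
  subject to:
    y1 + 4y3 + 4y4 >= 5
    y2 + y3 + 4y4 >= 3
    y1, y2, y3, y4 >= 0

Solving the primal: x* = (3.1667, 5.3333).
  primal value c^T x* = 31.8333.
Solving the dual: y* = (0, 0, 0.6667, 0.5833).
  dual value b^T y* = 31.8333.
Strong duality: c^T x* = b^T y*. Confirmed.

31.8333


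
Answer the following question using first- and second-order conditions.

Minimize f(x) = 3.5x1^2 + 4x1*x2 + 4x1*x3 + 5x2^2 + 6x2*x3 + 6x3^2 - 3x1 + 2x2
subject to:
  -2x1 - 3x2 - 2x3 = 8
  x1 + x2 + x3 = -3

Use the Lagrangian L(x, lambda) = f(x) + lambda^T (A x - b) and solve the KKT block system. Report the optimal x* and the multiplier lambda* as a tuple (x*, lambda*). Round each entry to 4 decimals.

Form the Lagrangian:
  L(x, lambda) = (1/2) x^T Q x + c^T x + lambda^T (A x - b)
Stationarity (grad_x L = 0): Q x + c + A^T lambda = 0.
Primal feasibility: A x = b.

This gives the KKT block system:
  [ Q   A^T ] [ x     ]   [-c ]
  [ A    0  ] [ lambda ] = [ b ]

Solving the linear system:
  x*      = (-0.8182, -2, -0.1818)
  lambda* = (-4.9091, 7.6364)
  f(x*)   = 30.3182

x* = (-0.8182, -2, -0.1818), lambda* = (-4.9091, 7.6364)


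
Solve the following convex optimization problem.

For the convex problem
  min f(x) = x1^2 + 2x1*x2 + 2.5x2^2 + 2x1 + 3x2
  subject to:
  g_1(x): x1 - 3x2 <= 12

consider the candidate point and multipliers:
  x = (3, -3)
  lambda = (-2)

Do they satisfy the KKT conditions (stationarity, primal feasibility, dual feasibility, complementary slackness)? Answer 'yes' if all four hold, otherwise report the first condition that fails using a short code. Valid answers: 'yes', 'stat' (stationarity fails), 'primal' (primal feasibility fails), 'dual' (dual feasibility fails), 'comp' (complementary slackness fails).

Gradient of f: grad f(x) = Q x + c = (2, -6)
Constraint values g_i(x) = a_i^T x - b_i:
  g_1((3, -3)) = 0
Stationarity residual: grad f(x) + sum_i lambda_i a_i = (0, 0)
  -> stationarity OK
Primal feasibility (all g_i <= 0): OK
Dual feasibility (all lambda_i >= 0): FAILS
Complementary slackness (lambda_i * g_i(x) = 0 for all i): OK

Verdict: the first failing condition is dual_feasibility -> dual.

dual


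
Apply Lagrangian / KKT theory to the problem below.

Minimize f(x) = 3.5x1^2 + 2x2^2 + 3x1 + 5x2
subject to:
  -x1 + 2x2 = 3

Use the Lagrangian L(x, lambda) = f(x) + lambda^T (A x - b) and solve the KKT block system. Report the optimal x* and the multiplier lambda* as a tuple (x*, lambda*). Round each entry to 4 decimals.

Form the Lagrangian:
  L(x, lambda) = (1/2) x^T Q x + c^T x + lambda^T (A x - b)
Stationarity (grad_x L = 0): Q x + c + A^T lambda = 0.
Primal feasibility: A x = b.

This gives the KKT block system:
  [ Q   A^T ] [ x     ]   [-c ]
  [ A    0  ] [ lambda ] = [ b ]

Solving the linear system:
  x*      = (-1.0625, 0.9688)
  lambda* = (-4.4375)
  f(x*)   = 7.4844

x* = (-1.0625, 0.9688), lambda* = (-4.4375)


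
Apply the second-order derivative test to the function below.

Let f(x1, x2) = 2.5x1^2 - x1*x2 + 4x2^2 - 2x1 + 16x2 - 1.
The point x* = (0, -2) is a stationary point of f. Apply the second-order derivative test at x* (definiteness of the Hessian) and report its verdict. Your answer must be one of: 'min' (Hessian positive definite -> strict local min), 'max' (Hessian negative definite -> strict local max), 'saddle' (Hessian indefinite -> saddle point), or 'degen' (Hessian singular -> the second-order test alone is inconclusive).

Compute the Hessian H = grad^2 f:
  H = [[5, -1], [-1, 8]]
Verify stationarity: grad f(x*) = H x* + g = (0, 0).
Eigenvalues of H: 4.6972, 8.3028.
Both eigenvalues > 0, so H is positive definite -> x* is a strict local min.

min


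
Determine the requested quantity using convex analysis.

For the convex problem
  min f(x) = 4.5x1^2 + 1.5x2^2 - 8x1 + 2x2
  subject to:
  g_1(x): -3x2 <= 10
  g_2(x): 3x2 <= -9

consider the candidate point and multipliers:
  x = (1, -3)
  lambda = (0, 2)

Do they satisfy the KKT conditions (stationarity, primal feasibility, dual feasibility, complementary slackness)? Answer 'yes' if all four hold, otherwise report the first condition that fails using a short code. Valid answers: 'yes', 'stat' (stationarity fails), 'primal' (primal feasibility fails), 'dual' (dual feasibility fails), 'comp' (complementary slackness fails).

Gradient of f: grad f(x) = Q x + c = (1, -7)
Constraint values g_i(x) = a_i^T x - b_i:
  g_1((1, -3)) = -1
  g_2((1, -3)) = 0
Stationarity residual: grad f(x) + sum_i lambda_i a_i = (1, -1)
  -> stationarity FAILS
Primal feasibility (all g_i <= 0): OK
Dual feasibility (all lambda_i >= 0): OK
Complementary slackness (lambda_i * g_i(x) = 0 for all i): OK

Verdict: the first failing condition is stationarity -> stat.

stat


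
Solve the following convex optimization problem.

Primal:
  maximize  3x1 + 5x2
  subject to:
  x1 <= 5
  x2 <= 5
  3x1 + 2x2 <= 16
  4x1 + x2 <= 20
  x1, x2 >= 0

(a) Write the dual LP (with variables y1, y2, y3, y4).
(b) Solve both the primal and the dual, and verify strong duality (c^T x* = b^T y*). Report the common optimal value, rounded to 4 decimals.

The standard primal-dual pair for 'max c^T x s.t. A x <= b, x >= 0' is:
  Dual:  min b^T y  s.t.  A^T y >= c,  y >= 0.

So the dual LP is:
  minimize  5y1 + 5y2 + 16y3 + 20y4
  subject to:
    y1 + 3y3 + 4y4 >= 3
    y2 + 2y3 + y4 >= 5
    y1, y2, y3, y4 >= 0

Solving the primal: x* = (2, 5).
  primal value c^T x* = 31.
Solving the dual: y* = (0, 3, 1, 0).
  dual value b^T y* = 31.
Strong duality: c^T x* = b^T y*. Confirmed.

31


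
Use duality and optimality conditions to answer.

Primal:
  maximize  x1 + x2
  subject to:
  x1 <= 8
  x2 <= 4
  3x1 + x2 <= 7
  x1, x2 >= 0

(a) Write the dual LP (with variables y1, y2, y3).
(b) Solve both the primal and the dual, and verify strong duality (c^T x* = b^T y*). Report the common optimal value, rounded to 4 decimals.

The standard primal-dual pair for 'max c^T x s.t. A x <= b, x >= 0' is:
  Dual:  min b^T y  s.t.  A^T y >= c,  y >= 0.

So the dual LP is:
  minimize  8y1 + 4y2 + 7y3
  subject to:
    y1 + 3y3 >= 1
    y2 + y3 >= 1
    y1, y2, y3 >= 0

Solving the primal: x* = (1, 4).
  primal value c^T x* = 5.
Solving the dual: y* = (0, 0.6667, 0.3333).
  dual value b^T y* = 5.
Strong duality: c^T x* = b^T y*. Confirmed.

5


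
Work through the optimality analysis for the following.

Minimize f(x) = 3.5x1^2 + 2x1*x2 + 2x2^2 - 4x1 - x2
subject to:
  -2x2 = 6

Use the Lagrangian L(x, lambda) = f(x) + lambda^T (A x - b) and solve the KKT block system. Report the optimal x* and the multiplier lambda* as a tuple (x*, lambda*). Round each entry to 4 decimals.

Form the Lagrangian:
  L(x, lambda) = (1/2) x^T Q x + c^T x + lambda^T (A x - b)
Stationarity (grad_x L = 0): Q x + c + A^T lambda = 0.
Primal feasibility: A x = b.

This gives the KKT block system:
  [ Q   A^T ] [ x     ]   [-c ]
  [ A    0  ] [ lambda ] = [ b ]

Solving the linear system:
  x*      = (1.4286, -3)
  lambda* = (-5.0714)
  f(x*)   = 13.8571

x* = (1.4286, -3), lambda* = (-5.0714)


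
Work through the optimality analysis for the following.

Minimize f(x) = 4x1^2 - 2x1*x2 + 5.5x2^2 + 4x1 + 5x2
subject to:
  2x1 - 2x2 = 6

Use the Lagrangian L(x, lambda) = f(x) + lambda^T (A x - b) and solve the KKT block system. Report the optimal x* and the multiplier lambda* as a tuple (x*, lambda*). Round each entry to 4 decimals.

Form the Lagrangian:
  L(x, lambda) = (1/2) x^T Q x + c^T x + lambda^T (A x - b)
Stationarity (grad_x L = 0): Q x + c + A^T lambda = 0.
Primal feasibility: A x = b.

This gives the KKT block system:
  [ Q   A^T ] [ x     ]   [-c ]
  [ A    0  ] [ lambda ] = [ b ]

Solving the linear system:
  x*      = (1.2, -1.8)
  lambda* = (-8.6)
  f(x*)   = 23.7

x* = (1.2, -1.8), lambda* = (-8.6)


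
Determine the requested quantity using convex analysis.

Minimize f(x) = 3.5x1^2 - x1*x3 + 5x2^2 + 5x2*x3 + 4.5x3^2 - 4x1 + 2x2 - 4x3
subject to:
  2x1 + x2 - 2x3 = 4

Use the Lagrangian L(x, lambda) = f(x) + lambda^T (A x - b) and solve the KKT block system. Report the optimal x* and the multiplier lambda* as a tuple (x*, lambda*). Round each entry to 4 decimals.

Form the Lagrangian:
  L(x, lambda) = (1/2) x^T Q x + c^T x + lambda^T (A x - b)
Stationarity (grad_x L = 0): Q x + c + A^T lambda = 0.
Primal feasibility: A x = b.

This gives the KKT block system:
  [ Q   A^T ] [ x     ]   [-c ]
  [ A    0  ] [ lambda ] = [ b ]

Solving the linear system:
  x*      = (1.514, 0.3115, -0.3302)
  lambda* = (-3.4642)
  f(x*)   = 4.8723

x* = (1.514, 0.3115, -0.3302), lambda* = (-3.4642)


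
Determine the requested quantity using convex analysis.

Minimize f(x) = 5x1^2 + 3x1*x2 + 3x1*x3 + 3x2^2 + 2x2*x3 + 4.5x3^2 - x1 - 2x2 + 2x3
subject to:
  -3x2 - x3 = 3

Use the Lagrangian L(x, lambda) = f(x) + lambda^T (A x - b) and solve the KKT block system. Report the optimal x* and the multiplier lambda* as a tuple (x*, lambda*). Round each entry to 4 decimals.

Form the Lagrangian:
  L(x, lambda) = (1/2) x^T Q x + c^T x + lambda^T (A x - b)
Stationarity (grad_x L = 0): Q x + c + A^T lambda = 0.
Primal feasibility: A x = b.

This gives the KKT block system:
  [ Q   A^T ] [ x     ]   [-c ]
  [ A    0  ] [ lambda ] = [ b ]

Solving the linear system:
  x*      = (0.4874, -0.8543, -0.437)
  lambda* = (-2.1793)
  f(x*)   = 3.4426

x* = (0.4874, -0.8543, -0.437), lambda* = (-2.1793)


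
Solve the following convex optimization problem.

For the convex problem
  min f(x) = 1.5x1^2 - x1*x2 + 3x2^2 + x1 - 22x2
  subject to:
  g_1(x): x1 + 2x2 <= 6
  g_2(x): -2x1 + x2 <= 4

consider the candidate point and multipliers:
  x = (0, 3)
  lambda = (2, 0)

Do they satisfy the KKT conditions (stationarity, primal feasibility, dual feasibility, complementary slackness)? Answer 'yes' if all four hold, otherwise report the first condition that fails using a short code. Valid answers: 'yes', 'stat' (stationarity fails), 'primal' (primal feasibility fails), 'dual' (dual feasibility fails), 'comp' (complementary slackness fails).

Gradient of f: grad f(x) = Q x + c = (-2, -4)
Constraint values g_i(x) = a_i^T x - b_i:
  g_1((0, 3)) = 0
  g_2((0, 3)) = -1
Stationarity residual: grad f(x) + sum_i lambda_i a_i = (0, 0)
  -> stationarity OK
Primal feasibility (all g_i <= 0): OK
Dual feasibility (all lambda_i >= 0): OK
Complementary slackness (lambda_i * g_i(x) = 0 for all i): OK

Verdict: yes, KKT holds.

yes


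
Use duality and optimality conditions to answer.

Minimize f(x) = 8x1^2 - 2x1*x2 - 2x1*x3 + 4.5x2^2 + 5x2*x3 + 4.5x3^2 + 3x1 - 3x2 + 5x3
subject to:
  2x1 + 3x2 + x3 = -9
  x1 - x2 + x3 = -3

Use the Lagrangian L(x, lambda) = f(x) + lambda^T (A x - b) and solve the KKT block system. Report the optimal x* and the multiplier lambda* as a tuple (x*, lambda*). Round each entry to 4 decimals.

Form the Lagrangian:
  L(x, lambda) = (1/2) x^T Q x + c^T x + lambda^T (A x - b)
Stationarity (grad_x L = 0): Q x + c + A^T lambda = 0.
Primal feasibility: A x = b.

This gives the KKT block system:
  [ Q   A^T ] [ x     ]   [-c ]
  [ A    0  ] [ lambda ] = [ b ]

Solving the linear system:
  x*      = (-1.9748, -1.0063, -2.0314)
  lambda* = (8.1572, 6.2075)
  f(x*)   = 39.4874

x* = (-1.9748, -1.0063, -2.0314), lambda* = (8.1572, 6.2075)


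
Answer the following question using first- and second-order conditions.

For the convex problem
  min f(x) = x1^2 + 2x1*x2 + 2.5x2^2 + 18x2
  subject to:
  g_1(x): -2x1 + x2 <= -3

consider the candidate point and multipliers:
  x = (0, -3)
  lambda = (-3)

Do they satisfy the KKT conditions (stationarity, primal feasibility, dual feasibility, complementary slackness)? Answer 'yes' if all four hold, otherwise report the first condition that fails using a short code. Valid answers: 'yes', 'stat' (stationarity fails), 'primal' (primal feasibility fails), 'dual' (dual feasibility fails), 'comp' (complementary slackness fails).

Gradient of f: grad f(x) = Q x + c = (-6, 3)
Constraint values g_i(x) = a_i^T x - b_i:
  g_1((0, -3)) = 0
Stationarity residual: grad f(x) + sum_i lambda_i a_i = (0, 0)
  -> stationarity OK
Primal feasibility (all g_i <= 0): OK
Dual feasibility (all lambda_i >= 0): FAILS
Complementary slackness (lambda_i * g_i(x) = 0 for all i): OK

Verdict: the first failing condition is dual_feasibility -> dual.

dual


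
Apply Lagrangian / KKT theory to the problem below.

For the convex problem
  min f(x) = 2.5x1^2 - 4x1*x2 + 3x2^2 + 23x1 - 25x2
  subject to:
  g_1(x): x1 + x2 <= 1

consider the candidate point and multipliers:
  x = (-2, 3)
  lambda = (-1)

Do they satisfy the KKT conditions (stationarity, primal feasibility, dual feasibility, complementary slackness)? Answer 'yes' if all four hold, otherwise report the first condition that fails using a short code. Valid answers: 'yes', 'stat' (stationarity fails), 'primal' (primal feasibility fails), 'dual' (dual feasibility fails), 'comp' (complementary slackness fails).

Gradient of f: grad f(x) = Q x + c = (1, 1)
Constraint values g_i(x) = a_i^T x - b_i:
  g_1((-2, 3)) = 0
Stationarity residual: grad f(x) + sum_i lambda_i a_i = (0, 0)
  -> stationarity OK
Primal feasibility (all g_i <= 0): OK
Dual feasibility (all lambda_i >= 0): FAILS
Complementary slackness (lambda_i * g_i(x) = 0 for all i): OK

Verdict: the first failing condition is dual_feasibility -> dual.

dual


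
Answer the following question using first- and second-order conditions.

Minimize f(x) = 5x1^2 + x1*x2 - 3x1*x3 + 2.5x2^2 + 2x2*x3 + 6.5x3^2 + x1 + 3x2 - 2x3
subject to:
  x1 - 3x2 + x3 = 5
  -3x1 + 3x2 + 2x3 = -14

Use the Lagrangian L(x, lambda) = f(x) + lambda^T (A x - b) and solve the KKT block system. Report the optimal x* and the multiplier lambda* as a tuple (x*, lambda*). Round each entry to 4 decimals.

Form the Lagrangian:
  L(x, lambda) = (1/2) x^T Q x + c^T x + lambda^T (A x - b)
Stationarity (grad_x L = 0): Q x + c + A^T lambda = 0.
Primal feasibility: A x = b.

This gives the KKT block system:
  [ Q   A^T ] [ x     ]   [-c ]
  [ A    0  ] [ lambda ] = [ b ]

Solving the linear system:
  x*      = (2.0504, -1.5275, -1.633)
  lambda* = (9.5112, 11.4624)
  f(x*)   = 56.8254

x* = (2.0504, -1.5275, -1.633), lambda* = (9.5112, 11.4624)


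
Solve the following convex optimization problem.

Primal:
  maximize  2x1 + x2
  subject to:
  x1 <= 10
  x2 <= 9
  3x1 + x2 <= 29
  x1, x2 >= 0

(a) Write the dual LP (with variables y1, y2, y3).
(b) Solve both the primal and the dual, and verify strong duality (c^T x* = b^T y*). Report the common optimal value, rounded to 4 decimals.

The standard primal-dual pair for 'max c^T x s.t. A x <= b, x >= 0' is:
  Dual:  min b^T y  s.t.  A^T y >= c,  y >= 0.

So the dual LP is:
  minimize  10y1 + 9y2 + 29y3
  subject to:
    y1 + 3y3 >= 2
    y2 + y3 >= 1
    y1, y2, y3 >= 0

Solving the primal: x* = (6.6667, 9).
  primal value c^T x* = 22.3333.
Solving the dual: y* = (0, 0.3333, 0.6667).
  dual value b^T y* = 22.3333.
Strong duality: c^T x* = b^T y*. Confirmed.

22.3333


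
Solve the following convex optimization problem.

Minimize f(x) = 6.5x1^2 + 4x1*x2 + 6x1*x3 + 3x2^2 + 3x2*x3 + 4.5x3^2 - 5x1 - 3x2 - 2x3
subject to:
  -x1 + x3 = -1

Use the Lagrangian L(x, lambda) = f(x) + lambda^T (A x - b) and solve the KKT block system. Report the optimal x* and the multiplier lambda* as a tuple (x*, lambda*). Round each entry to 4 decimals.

Form the Lagrangian:
  L(x, lambda) = (1/2) x^T Q x + c^T x + lambda^T (A x - b)
Stationarity (grad_x L = 0): Q x + c + A^T lambda = 0.
Primal feasibility: A x = b.

This gives the KKT block system:
  [ Q   A^T ] [ x     ]   [-c ]
  [ A    0  ] [ lambda ] = [ b ]

Solving the linear system:
  x*      = (0.5806, 0.3226, -0.4194)
  lambda* = (1.3226)
  f(x*)   = -0.8548

x* = (0.5806, 0.3226, -0.4194), lambda* = (1.3226)


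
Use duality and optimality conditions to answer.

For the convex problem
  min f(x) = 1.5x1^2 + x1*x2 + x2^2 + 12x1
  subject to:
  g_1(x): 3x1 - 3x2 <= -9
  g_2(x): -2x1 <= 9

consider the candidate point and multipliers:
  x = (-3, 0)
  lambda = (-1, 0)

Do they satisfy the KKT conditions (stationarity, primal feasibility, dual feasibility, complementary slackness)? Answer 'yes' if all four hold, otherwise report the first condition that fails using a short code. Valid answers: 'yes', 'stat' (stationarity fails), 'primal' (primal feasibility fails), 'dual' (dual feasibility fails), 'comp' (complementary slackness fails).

Gradient of f: grad f(x) = Q x + c = (3, -3)
Constraint values g_i(x) = a_i^T x - b_i:
  g_1((-3, 0)) = 0
  g_2((-3, 0)) = -3
Stationarity residual: grad f(x) + sum_i lambda_i a_i = (0, 0)
  -> stationarity OK
Primal feasibility (all g_i <= 0): OK
Dual feasibility (all lambda_i >= 0): FAILS
Complementary slackness (lambda_i * g_i(x) = 0 for all i): OK

Verdict: the first failing condition is dual_feasibility -> dual.

dual


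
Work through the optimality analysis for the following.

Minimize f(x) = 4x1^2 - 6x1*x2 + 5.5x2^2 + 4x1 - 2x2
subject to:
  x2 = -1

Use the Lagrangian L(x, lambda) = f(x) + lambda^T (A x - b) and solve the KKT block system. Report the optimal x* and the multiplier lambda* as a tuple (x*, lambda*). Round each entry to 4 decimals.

Form the Lagrangian:
  L(x, lambda) = (1/2) x^T Q x + c^T x + lambda^T (A x - b)
Stationarity (grad_x L = 0): Q x + c + A^T lambda = 0.
Primal feasibility: A x = b.

This gives the KKT block system:
  [ Q   A^T ] [ x     ]   [-c ]
  [ A    0  ] [ lambda ] = [ b ]

Solving the linear system:
  x*      = (-1.25, -1)
  lambda* = (5.5)
  f(x*)   = 1.25

x* = (-1.25, -1), lambda* = (5.5)


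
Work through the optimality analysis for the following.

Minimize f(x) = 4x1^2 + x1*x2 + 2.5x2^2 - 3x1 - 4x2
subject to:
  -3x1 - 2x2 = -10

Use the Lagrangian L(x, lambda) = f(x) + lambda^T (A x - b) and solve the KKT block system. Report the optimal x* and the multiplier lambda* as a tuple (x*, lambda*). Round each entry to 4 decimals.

Form the Lagrangian:
  L(x, lambda) = (1/2) x^T Q x + c^T x + lambda^T (A x - b)
Stationarity (grad_x L = 0): Q x + c + A^T lambda = 0.
Primal feasibility: A x = b.

This gives the KKT block system:
  [ Q   A^T ] [ x     ]   [-c ]
  [ A    0  ] [ lambda ] = [ b ]

Solving the linear system:
  x*      = (1.8154, 2.2769)
  lambda* = (4.6)
  f(x*)   = 15.7231

x* = (1.8154, 2.2769), lambda* = (4.6)


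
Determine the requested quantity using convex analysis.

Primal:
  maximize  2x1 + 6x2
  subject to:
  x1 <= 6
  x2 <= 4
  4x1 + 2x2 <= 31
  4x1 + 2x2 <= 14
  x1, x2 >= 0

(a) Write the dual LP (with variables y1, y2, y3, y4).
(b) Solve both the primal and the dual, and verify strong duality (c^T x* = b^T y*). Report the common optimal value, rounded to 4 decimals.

The standard primal-dual pair for 'max c^T x s.t. A x <= b, x >= 0' is:
  Dual:  min b^T y  s.t.  A^T y >= c,  y >= 0.

So the dual LP is:
  minimize  6y1 + 4y2 + 31y3 + 14y4
  subject to:
    y1 + 4y3 + 4y4 >= 2
    y2 + 2y3 + 2y4 >= 6
    y1, y2, y3, y4 >= 0

Solving the primal: x* = (1.5, 4).
  primal value c^T x* = 27.
Solving the dual: y* = (0, 5, 0, 0.5).
  dual value b^T y* = 27.
Strong duality: c^T x* = b^T y*. Confirmed.

27


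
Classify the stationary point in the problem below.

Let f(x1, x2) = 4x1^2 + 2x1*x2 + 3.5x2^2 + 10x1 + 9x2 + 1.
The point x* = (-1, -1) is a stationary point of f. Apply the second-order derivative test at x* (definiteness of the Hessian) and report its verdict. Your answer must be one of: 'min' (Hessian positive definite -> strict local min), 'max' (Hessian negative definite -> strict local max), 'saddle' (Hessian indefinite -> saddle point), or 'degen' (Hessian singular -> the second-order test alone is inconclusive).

Compute the Hessian H = grad^2 f:
  H = [[8, 2], [2, 7]]
Verify stationarity: grad f(x*) = H x* + g = (0, 0).
Eigenvalues of H: 5.4384, 9.5616.
Both eigenvalues > 0, so H is positive definite -> x* is a strict local min.

min


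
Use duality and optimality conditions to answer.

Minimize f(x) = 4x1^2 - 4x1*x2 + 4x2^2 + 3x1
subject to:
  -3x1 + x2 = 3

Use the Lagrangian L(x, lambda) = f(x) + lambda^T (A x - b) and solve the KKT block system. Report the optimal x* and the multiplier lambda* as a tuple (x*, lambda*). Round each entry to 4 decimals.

Form the Lagrangian:
  L(x, lambda) = (1/2) x^T Q x + c^T x + lambda^T (A x - b)
Stationarity (grad_x L = 0): Q x + c + A^T lambda = 0.
Primal feasibility: A x = b.

This gives the KKT block system:
  [ Q   A^T ] [ x     ]   [-c ]
  [ A    0  ] [ lambda ] = [ b ]

Solving the linear system:
  x*      = (-1.125, -0.375)
  lambda* = (-1.5)
  f(x*)   = 0.5625

x* = (-1.125, -0.375), lambda* = (-1.5)


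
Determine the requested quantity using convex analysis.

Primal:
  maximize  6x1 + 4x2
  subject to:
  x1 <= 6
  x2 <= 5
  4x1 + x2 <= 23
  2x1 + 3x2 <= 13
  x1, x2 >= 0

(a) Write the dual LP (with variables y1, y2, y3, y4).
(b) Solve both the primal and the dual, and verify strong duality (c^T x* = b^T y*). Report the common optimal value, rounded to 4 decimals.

The standard primal-dual pair for 'max c^T x s.t. A x <= b, x >= 0' is:
  Dual:  min b^T y  s.t.  A^T y >= c,  y >= 0.

So the dual LP is:
  minimize  6y1 + 5y2 + 23y3 + 13y4
  subject to:
    y1 + 4y3 + 2y4 >= 6
    y2 + y3 + 3y4 >= 4
    y1, y2, y3, y4 >= 0

Solving the primal: x* = (5.6, 0.6).
  primal value c^T x* = 36.
Solving the dual: y* = (0, 0, 1, 1).
  dual value b^T y* = 36.
Strong duality: c^T x* = b^T y*. Confirmed.

36


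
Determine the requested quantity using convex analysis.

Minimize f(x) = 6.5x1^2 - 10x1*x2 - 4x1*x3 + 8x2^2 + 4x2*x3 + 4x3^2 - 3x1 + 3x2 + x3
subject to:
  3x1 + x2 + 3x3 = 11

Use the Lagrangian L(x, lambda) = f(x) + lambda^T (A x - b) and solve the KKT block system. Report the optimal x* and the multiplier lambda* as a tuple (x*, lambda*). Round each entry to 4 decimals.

Form the Lagrangian:
  L(x, lambda) = (1/2) x^T Q x + c^T x + lambda^T (A x - b)
Stationarity (grad_x L = 0): Q x + c + A^T lambda = 0.
Primal feasibility: A x = b.

This gives the KKT block system:
  [ Q   A^T ] [ x     ]   [-c ]
  [ A    0  ] [ lambda ] = [ b ]

Solving the linear system:
  x*      = (1.9431, 0.835, 1.4452)
  lambda* = (-2.7098)
  f(x*)   = 13.9644

x* = (1.9431, 0.835, 1.4452), lambda* = (-2.7098)


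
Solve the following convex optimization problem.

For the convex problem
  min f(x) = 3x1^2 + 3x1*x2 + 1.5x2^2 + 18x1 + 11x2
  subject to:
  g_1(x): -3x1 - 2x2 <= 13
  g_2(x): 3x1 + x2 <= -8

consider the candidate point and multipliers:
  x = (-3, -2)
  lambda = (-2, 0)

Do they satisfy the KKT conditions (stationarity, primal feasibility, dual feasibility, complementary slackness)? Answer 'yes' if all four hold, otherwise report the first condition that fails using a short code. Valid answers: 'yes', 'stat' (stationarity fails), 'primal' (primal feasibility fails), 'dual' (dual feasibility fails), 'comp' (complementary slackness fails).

Gradient of f: grad f(x) = Q x + c = (-6, -4)
Constraint values g_i(x) = a_i^T x - b_i:
  g_1((-3, -2)) = 0
  g_2((-3, -2)) = -3
Stationarity residual: grad f(x) + sum_i lambda_i a_i = (0, 0)
  -> stationarity OK
Primal feasibility (all g_i <= 0): OK
Dual feasibility (all lambda_i >= 0): FAILS
Complementary slackness (lambda_i * g_i(x) = 0 for all i): OK

Verdict: the first failing condition is dual_feasibility -> dual.

dual


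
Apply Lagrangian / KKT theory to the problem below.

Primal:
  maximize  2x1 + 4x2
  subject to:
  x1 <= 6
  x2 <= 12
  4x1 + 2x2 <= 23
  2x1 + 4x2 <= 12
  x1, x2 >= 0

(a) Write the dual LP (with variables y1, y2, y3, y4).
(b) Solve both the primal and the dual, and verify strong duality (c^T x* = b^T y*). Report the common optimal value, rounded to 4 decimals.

The standard primal-dual pair for 'max c^T x s.t. A x <= b, x >= 0' is:
  Dual:  min b^T y  s.t.  A^T y >= c,  y >= 0.

So the dual LP is:
  minimize  6y1 + 12y2 + 23y3 + 12y4
  subject to:
    y1 + 4y3 + 2y4 >= 2
    y2 + 2y3 + 4y4 >= 4
    y1, y2, y3, y4 >= 0

Solving the primal: x* = (5.6667, 0.1667).
  primal value c^T x* = 12.
Solving the dual: y* = (0, 0, 0, 1).
  dual value b^T y* = 12.
Strong duality: c^T x* = b^T y*. Confirmed.

12


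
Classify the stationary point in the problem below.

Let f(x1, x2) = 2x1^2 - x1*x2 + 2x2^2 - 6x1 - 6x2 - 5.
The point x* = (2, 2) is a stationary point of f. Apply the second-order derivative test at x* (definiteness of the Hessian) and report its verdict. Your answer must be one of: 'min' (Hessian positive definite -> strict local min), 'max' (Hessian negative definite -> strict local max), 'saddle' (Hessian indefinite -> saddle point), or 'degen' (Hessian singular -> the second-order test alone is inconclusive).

Compute the Hessian H = grad^2 f:
  H = [[4, -1], [-1, 4]]
Verify stationarity: grad f(x*) = H x* + g = (0, 0).
Eigenvalues of H: 3, 5.
Both eigenvalues > 0, so H is positive definite -> x* is a strict local min.

min


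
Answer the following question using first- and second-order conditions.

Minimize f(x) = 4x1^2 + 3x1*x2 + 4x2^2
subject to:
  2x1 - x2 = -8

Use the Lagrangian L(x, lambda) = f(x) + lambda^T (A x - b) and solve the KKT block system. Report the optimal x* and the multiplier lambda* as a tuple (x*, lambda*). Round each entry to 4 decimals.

Form the Lagrangian:
  L(x, lambda) = (1/2) x^T Q x + c^T x + lambda^T (A x - b)
Stationarity (grad_x L = 0): Q x + c + A^T lambda = 0.
Primal feasibility: A x = b.

This gives the KKT block system:
  [ Q   A^T ] [ x     ]   [-c ]
  [ A    0  ] [ lambda ] = [ b ]

Solving the linear system:
  x*      = (-2.9231, 2.1538)
  lambda* = (8.4615)
  f(x*)   = 33.8462

x* = (-2.9231, 2.1538), lambda* = (8.4615)


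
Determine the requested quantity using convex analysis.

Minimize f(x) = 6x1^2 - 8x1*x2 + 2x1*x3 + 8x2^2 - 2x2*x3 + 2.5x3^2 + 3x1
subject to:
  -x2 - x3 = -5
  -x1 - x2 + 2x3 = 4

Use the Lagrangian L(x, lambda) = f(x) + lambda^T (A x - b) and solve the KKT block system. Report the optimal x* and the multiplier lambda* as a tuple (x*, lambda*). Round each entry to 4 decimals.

Form the Lagrangian:
  L(x, lambda) = (1/2) x^T Q x + c^T x + lambda^T (A x - b)
Stationarity (grad_x L = 0): Q x + c + A^T lambda = 0.
Primal feasibility: A x = b.

This gives the KKT block system:
  [ Q   A^T ] [ x     ]   [-c ]
  [ A    0  ] [ lambda ] = [ b ]

Solving the linear system:
  x*      = (0.5596, 1.8135, 3.1865)
  lambda* = (16.5855, 1.5803)
  f(x*)   = 39.1425

x* = (0.5596, 1.8135, 3.1865), lambda* = (16.5855, 1.5803)


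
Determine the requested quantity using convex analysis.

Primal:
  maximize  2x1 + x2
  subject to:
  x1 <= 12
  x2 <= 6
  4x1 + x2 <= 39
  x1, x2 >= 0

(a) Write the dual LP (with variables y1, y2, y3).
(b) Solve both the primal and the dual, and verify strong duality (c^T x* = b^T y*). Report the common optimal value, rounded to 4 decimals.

The standard primal-dual pair for 'max c^T x s.t. A x <= b, x >= 0' is:
  Dual:  min b^T y  s.t.  A^T y >= c,  y >= 0.

So the dual LP is:
  minimize  12y1 + 6y2 + 39y3
  subject to:
    y1 + 4y3 >= 2
    y2 + y3 >= 1
    y1, y2, y3 >= 0

Solving the primal: x* = (8.25, 6).
  primal value c^T x* = 22.5.
Solving the dual: y* = (0, 0.5, 0.5).
  dual value b^T y* = 22.5.
Strong duality: c^T x* = b^T y*. Confirmed.

22.5


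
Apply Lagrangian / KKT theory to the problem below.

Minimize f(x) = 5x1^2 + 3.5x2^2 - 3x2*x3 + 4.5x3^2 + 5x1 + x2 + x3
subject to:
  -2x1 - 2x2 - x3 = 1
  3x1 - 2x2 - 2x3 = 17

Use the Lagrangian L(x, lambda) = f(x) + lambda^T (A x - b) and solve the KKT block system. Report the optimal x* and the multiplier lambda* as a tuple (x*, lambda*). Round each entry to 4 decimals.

Form the Lagrangian:
  L(x, lambda) = (1/2) x^T Q x + c^T x + lambda^T (A x - b)
Stationarity (grad_x L = 0): Q x + c + A^T lambda = 0.
Primal feasibility: A x = b.

This gives the KKT block system:
  [ Q   A^T ] [ x     ]   [-c ]
  [ A    0  ] [ lambda ] = [ b ]

Solving the linear system:
  x*      = (2.7663, -2.182, -2.1685)
  lambda* = (4.202, -8.0863)
  f(x*)   = 71.3732

x* = (2.7663, -2.182, -2.1685), lambda* = (4.202, -8.0863)


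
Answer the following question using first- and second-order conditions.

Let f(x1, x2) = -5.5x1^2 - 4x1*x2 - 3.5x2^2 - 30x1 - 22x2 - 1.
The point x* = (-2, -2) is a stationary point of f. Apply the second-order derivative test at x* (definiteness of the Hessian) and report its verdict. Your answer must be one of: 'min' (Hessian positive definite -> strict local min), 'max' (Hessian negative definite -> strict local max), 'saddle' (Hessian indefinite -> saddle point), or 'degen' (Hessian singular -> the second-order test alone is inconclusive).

Compute the Hessian H = grad^2 f:
  H = [[-11, -4], [-4, -7]]
Verify stationarity: grad f(x*) = H x* + g = (0, 0).
Eigenvalues of H: -13.4721, -4.5279.
Both eigenvalues < 0, so H is negative definite -> x* is a strict local max.

max


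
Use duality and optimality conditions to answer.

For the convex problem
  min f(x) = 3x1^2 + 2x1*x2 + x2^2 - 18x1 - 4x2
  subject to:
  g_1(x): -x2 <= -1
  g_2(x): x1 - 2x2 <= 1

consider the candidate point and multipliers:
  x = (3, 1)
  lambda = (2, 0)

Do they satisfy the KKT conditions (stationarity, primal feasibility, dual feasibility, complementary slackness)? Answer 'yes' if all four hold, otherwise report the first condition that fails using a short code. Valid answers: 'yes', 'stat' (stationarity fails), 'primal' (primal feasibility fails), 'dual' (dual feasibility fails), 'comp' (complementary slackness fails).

Gradient of f: grad f(x) = Q x + c = (2, 4)
Constraint values g_i(x) = a_i^T x - b_i:
  g_1((3, 1)) = 0
  g_2((3, 1)) = 0
Stationarity residual: grad f(x) + sum_i lambda_i a_i = (2, 2)
  -> stationarity FAILS
Primal feasibility (all g_i <= 0): OK
Dual feasibility (all lambda_i >= 0): OK
Complementary slackness (lambda_i * g_i(x) = 0 for all i): OK

Verdict: the first failing condition is stationarity -> stat.

stat
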